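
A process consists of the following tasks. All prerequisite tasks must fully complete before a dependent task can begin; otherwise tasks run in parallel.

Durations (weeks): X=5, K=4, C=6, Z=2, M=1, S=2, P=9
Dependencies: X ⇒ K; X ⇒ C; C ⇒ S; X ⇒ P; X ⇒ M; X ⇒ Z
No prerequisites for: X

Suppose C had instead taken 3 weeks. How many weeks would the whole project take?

Actual critical path: X→P = 5+9 = 14 ⇒ 14 weeks.
The longest path through C is only 13 weeks, so C has float 1.
The critical path is still X→P; finish is now 14 weeks.

14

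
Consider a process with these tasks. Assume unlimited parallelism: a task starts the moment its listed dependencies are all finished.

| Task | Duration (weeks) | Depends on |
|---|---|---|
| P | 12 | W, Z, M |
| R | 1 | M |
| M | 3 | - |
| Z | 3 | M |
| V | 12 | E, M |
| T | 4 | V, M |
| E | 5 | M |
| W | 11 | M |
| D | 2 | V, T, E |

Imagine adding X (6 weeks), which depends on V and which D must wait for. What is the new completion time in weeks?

Originally the project takes 26 weeks.
With X inserted, D now waits for max(V, T, E, X).
New critical path: M→E→V→X→D = 3+5+12+6+2 = 28 ⇒ 28 weeks.

28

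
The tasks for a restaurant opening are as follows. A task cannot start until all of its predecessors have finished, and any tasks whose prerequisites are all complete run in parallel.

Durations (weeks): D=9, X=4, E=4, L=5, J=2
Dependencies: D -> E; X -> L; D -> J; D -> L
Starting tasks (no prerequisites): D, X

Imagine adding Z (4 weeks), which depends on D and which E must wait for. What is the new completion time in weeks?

Originally the restaurant opening takes 14 weeks.
With Z inserted, E now waits for max(D, Z).
New critical path: D→Z→E = 9+4+4 = 17 ⇒ 17 weeks.

17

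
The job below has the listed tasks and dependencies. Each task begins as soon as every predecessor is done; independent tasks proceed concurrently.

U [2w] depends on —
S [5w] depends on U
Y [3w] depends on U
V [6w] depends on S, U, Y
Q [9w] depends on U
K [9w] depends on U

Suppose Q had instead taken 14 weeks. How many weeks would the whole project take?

16

Critical path before the change: U→S→V = 2+5+6 = 13 giving 13 weeks.
Q is off the critical path — its longest chain is 11 weeks, giving 2 of slack.
The binding chain switches to U→Q = 2+14 = 16; finish 16 weeks.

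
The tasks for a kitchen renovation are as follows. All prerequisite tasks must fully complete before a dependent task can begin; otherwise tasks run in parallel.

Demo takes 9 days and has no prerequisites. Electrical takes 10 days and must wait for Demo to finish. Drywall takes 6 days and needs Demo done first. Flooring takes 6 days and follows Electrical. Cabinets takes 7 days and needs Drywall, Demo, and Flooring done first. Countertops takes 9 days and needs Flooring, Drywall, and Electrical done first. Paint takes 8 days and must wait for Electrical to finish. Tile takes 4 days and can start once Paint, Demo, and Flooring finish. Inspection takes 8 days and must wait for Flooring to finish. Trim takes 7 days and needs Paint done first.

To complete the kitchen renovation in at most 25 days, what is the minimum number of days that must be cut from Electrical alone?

Current finish: 34 days; target: 25.
Electrical is on every critical path, so each day cut from Electrical cuts the finish by one (this holds down to a finish of 25).
Need 34 − 25 = 9 days off Electrical → Electrical becomes 1 day, finish becomes 25.

9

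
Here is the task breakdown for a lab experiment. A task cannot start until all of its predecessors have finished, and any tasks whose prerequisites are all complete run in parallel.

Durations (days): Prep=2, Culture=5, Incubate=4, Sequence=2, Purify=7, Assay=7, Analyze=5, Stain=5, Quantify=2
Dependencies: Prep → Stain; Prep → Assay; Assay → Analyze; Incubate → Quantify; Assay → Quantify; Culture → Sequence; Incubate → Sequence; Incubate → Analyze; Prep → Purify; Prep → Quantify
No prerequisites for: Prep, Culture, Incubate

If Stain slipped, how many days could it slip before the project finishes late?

The longest chain is Prep→Assay→Analyze = 2+7+5 = 14; overall finish 14 days.
Stain finishes as early as 7 and must finish by 14.
Float = 14 − 7 = 7.

7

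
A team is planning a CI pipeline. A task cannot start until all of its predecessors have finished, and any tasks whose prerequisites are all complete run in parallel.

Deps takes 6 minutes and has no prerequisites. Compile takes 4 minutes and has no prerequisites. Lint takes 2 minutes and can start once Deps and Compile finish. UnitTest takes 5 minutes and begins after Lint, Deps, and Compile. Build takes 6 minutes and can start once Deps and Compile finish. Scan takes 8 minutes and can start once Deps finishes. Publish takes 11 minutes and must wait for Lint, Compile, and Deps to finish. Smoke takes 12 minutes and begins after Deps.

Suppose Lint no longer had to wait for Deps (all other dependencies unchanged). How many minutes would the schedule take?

With the dependency in place, Deps→Lint→Publish = 6+2+11 = 19 sets the finish at 19 minutes.
Without Deps→Lint, Lint's earliest start moves from 6 to 4.
The longest chain is now Deps→Smoke = 6+12 = 18, so the schedule takes 18 minutes.

18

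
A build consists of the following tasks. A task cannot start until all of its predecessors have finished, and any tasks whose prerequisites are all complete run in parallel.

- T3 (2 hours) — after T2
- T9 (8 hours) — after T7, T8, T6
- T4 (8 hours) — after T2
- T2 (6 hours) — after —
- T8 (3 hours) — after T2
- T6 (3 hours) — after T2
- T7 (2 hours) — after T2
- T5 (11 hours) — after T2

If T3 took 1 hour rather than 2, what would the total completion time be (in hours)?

17

The binding path is T2→T5 = 6+11 = 17; finish at 17 hours.
T3 has 9 hours of float (longest path through it is 8).
The critical path is still T2→T5; finish is now 17 hours.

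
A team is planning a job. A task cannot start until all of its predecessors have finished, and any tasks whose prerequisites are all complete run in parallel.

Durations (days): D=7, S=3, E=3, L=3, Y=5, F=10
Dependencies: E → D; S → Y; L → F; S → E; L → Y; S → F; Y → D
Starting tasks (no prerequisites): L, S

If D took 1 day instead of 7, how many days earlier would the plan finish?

As given, the longest chain is L→Y→D = 3+5+7 = 15, so the finish is 15 days.
Since D is critical, the -6 change carries straight to that chain (now 9 days).
Now L→F = 3+10 = 13 is longest, so the finish becomes 13 days.
Change in finish: 13 − 15 = -2 days.

2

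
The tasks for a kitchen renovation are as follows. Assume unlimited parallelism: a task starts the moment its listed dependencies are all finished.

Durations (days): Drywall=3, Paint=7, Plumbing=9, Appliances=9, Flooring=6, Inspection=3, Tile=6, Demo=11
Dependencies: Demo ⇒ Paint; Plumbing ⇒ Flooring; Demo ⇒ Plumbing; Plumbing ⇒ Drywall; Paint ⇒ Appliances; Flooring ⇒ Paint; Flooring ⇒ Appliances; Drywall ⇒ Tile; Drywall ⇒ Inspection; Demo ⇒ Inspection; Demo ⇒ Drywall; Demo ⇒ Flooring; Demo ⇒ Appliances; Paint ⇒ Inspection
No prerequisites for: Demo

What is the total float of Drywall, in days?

13

Critical path: Demo→Plumbing→Flooring→Paint→Appliances = 11+9+6+7+9 = 42, so the finish is 42 days.
Longest path through Drywall: 29 days (earliest finish 23, latest finish 36).
Float = 42 − 29 = 13.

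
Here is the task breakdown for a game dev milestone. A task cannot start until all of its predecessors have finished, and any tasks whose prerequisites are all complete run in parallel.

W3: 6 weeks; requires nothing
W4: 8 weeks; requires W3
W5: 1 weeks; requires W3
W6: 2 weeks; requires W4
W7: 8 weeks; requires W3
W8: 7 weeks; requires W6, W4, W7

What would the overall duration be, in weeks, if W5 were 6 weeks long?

As given, the longest chain is W3→W4→W6→W8 = 6+8+2+7 = 23, so the finish is 23 weeks.
The longest path through W5 is only 7 weeks, so W5 has float 16.
That remains the longest chain; total 23 weeks.

23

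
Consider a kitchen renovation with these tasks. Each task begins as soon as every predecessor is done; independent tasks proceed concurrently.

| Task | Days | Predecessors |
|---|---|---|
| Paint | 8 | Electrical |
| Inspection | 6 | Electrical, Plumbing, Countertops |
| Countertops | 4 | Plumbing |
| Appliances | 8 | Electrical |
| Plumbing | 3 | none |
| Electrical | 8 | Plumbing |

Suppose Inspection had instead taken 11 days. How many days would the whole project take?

The binding path is Plumbing→Electrical→Paint = 3+8+8 = 19; finish at 19 days.
The longest path through Inspection is only 17 days, so Inspection has float 2.
Now Plumbing→Electrical→Inspection = 3+8+11 = 22 is longest, so the finish becomes 22 days.

22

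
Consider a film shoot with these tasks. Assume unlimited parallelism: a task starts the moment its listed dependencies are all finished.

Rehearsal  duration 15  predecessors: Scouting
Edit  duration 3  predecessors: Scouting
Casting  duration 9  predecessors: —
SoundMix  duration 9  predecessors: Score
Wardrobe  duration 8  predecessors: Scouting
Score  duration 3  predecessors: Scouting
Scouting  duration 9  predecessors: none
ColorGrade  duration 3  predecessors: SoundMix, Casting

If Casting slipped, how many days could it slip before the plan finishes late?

12

The longest chain is Scouting→Rehearsal = 9+15 = 24; overall finish 24 days.
The longest chain containing Casting totals 12 days.
Float = 24 − 12 = 12.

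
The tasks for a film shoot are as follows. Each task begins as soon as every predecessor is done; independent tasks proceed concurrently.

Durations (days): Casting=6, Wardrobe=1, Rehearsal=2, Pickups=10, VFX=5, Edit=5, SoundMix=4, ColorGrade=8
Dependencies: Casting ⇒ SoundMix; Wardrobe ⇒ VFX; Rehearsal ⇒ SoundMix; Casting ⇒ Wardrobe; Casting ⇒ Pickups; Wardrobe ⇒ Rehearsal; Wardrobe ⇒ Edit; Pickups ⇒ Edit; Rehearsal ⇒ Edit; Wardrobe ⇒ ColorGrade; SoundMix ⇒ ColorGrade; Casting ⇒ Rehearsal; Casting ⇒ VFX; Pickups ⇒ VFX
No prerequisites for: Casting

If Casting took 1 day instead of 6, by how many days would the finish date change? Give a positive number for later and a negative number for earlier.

-5

As given, the longest chain is Casting→Wardrobe→Rehearsal→SoundMix→ColorGrade = 6+1+2+4+8 = 21, so the finish is 21 days.
Casting is on the critical path; changing it to 1 makes that path 16 days.
The critical path is still Casting→Wardrobe→Rehearsal→SoundMix→ColorGrade; finish is now 16 days.
Change in finish: 16 − 21 = -5 days.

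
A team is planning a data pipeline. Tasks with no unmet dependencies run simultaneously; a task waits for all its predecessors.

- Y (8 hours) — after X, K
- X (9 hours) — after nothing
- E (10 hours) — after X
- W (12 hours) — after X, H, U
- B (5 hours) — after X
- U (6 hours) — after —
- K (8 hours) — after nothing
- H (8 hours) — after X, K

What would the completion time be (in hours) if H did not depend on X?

Original critical path: X→H→W = 9+8+12 = 29 ⇒ 29 hours.
Without X→H, H's earliest start moves from 9 to 8.
New critical path: K→H→W = 8+8+12 = 28 ⇒ 28 hours.

28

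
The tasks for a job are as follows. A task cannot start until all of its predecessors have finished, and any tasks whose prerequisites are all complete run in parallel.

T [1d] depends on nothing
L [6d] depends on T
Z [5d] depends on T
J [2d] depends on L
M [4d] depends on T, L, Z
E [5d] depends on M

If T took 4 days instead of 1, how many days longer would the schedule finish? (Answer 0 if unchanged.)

As given, the longest chain is T→L→M→E = 1+6+4+5 = 16, so the finish is 16 days.
T is on the critical path; changing it to 4 makes that path 19 days.
The critical path is still T→L→M→E; finish is now 19 days.
Change in finish: 19 − 16 = +3 days.

3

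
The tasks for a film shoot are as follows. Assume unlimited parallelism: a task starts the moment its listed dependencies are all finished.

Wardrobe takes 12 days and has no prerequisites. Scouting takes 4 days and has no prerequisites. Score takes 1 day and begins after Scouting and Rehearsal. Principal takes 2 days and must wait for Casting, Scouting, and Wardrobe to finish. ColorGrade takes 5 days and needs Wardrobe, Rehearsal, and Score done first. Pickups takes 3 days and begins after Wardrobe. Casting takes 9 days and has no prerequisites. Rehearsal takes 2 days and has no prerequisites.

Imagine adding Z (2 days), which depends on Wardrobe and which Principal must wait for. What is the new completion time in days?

Originally the film shoot takes 17 days.
With Z inserted, Principal now waits for max(Casting, Scouting, Wardrobe, Z).
New critical path: Wardrobe→ColorGrade = 12+5 = 17 ⇒ 17 days.

17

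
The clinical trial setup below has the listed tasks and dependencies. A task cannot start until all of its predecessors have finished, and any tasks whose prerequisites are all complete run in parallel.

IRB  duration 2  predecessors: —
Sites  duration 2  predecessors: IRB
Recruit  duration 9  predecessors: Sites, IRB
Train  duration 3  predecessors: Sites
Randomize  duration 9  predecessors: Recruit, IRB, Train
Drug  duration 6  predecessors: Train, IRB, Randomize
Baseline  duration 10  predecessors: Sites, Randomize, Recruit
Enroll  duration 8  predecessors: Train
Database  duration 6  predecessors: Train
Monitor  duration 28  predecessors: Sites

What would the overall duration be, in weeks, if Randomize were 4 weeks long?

32

Critical path before the change: IRB→Sites→Recruit→Randomize→Baseline = 2+2+9+9+10 = 32 giving 32 weeks.
Randomize is on the critical path; changing it to 4 makes that path 27 weeks.
Now IRB→Sites→Monitor = 2+2+28 = 32 is longest, so the finish becomes 32 weeks.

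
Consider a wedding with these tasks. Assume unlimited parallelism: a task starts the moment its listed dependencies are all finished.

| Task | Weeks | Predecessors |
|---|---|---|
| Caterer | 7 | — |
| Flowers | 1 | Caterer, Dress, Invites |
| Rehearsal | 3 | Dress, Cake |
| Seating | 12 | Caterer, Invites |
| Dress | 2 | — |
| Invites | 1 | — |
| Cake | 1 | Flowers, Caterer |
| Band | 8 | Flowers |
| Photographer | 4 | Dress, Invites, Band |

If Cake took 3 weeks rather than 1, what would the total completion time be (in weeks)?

20

As given, the longest chain is Caterer→Flowers→Band→Photographer = 7+1+8+4 = 20, so the finish is 20 weeks.
Cake is off the critical path — its longest chain is 12 weeks, giving 8 of slack.
That remains the longest chain; total 20 weeks.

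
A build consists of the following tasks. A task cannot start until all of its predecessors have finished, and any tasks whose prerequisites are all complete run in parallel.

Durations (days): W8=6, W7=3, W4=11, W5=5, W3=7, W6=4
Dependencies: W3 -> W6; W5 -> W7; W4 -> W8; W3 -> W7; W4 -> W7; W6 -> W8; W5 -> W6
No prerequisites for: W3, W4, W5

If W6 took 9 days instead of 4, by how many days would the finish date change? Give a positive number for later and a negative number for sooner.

5

The binding path is W3→W6→W8 = 7+4+6 = 17; finish at 17 days.
W6 is on the critical path; changing it to 9 makes that path 22 days.
No other chain overtakes it, so the finish is 22 days.
Change in finish: 22 − 17 = +5 days.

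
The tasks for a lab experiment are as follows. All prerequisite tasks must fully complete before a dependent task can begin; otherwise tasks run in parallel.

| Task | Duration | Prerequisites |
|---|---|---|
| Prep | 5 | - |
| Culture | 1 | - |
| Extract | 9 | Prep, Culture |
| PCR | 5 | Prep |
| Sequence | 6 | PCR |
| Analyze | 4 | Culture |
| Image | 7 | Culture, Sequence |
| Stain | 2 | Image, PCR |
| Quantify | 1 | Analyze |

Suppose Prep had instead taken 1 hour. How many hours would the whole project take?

Baseline: Prep→PCR→Sequence→Image→Stain = 5+5+6+7+2 = 25 → 25 hours.
Prep lies on that path, so at 1 hour the path becomes 21 hours.
The critical path is still Prep→PCR→Sequence→Image→Stain; finish is now 21 hours.

21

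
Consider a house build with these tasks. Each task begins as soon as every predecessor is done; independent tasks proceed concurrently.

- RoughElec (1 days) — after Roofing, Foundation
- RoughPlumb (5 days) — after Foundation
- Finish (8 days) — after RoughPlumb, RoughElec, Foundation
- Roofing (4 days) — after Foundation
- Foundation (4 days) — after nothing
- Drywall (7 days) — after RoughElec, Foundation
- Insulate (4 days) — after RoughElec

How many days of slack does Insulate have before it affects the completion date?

Foundation→Roofing→RoughElec→Finish = 4+4+1+8 = 17 sets the makespan at 17 days.
Insulate finishes as early as 13 and must finish by 17.
So Insulate can slip 17 − 13 = 4 days.

4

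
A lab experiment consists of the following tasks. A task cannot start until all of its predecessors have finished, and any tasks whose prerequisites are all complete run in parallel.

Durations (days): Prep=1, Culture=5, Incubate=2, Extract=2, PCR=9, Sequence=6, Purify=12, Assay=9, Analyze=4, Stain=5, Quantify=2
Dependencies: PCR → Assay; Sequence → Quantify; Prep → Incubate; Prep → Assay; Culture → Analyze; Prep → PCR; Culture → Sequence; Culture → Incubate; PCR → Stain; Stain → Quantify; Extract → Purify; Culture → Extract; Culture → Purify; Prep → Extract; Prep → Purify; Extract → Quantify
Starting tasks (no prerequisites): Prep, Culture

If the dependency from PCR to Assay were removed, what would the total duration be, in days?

19

With the dependency in place, Prep→PCR→Assay = 1+9+9 = 19 sets the finish at 19 days.
Without PCR→Assay, Assay's earliest start moves from 10 to 1.
After: Culture→Extract→Purify = 5+2+12 = 19 → 19 days.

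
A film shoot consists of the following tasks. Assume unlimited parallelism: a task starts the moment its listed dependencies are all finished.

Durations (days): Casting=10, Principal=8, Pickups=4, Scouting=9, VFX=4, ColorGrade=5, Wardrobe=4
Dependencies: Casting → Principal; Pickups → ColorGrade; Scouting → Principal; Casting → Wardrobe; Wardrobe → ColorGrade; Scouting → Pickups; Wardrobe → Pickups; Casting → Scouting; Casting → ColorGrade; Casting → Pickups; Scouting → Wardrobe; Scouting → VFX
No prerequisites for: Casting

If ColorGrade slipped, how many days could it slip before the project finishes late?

0

The longest chain is Casting→Scouting→Wardrobe→Pickups→ColorGrade = 10+9+4+4+5 = 32; overall finish 32 days.
ColorGrade finishes as early as 32 and must finish by 32.
Float = 32 − 32 = 0.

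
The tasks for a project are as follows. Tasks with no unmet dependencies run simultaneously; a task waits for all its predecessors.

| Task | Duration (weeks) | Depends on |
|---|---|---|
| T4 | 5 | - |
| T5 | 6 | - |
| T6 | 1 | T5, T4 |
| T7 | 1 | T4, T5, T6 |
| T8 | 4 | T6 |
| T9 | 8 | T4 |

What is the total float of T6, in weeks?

Critical path: T4→T9 = 5+8 = 13, so the finish is 13 weeks.
T6 finishes as early as 7 and must finish by 9.
Float = 13 − 11 = 2.

2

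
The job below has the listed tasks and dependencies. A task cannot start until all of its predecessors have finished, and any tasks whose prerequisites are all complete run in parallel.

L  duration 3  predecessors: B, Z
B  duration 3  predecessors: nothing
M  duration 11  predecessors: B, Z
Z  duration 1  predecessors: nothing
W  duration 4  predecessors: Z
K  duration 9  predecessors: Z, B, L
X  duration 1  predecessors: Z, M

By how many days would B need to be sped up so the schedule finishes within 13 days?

Current finish: 15 days; target: 13.
B is on every critical path, so each day cut from B cuts the finish by one (this holds down to a finish of 13).
Need 15 − 13 = 2 days off B → B becomes 1 day, finish becomes 13.

2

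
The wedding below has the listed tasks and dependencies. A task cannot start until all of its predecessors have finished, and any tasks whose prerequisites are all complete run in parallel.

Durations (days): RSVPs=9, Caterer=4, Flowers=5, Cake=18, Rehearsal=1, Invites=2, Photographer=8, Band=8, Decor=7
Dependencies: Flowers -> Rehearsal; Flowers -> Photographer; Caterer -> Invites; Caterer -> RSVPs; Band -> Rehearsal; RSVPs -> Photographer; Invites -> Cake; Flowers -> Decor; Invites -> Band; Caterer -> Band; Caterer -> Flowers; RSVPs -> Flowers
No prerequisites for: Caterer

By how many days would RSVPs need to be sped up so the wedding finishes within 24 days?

2

Current finish: 26 days; target: 24.
RSVPs is on every critical path, so each day cut from RSVPs cuts the finish by one (this holds down to a finish of 24).
Need 26 − 24 = 2 days off RSVPs → RSVPs becomes 7 days, finish becomes 24.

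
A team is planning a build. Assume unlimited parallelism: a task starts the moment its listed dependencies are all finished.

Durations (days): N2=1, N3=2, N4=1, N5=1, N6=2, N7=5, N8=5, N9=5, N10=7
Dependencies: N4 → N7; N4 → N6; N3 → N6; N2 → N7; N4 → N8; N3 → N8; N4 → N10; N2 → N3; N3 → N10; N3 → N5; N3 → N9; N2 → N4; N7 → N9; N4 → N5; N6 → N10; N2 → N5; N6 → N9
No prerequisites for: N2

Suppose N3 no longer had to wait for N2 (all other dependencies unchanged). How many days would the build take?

Before: longest chain N2→N3→N6→N10 = 1+2+2+7 = 12, finish 12.
Without N2→N3, N3's earliest start moves from 1 to 0.
After: N2→N4→N7→N9 = 1+1+5+5 = 12 → 12 days.

12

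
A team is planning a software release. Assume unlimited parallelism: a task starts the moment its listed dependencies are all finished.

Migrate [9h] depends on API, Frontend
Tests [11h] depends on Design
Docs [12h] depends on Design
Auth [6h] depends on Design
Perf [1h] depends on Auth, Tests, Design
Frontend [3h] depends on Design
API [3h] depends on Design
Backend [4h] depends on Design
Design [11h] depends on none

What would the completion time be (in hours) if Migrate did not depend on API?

23

With the dependency in place, Design→Frontend→Migrate = 11+3+9 = 23 sets the finish at 23 hours.
Dropping API→Migrate doesn't change Migrate's earliest start (14); another predecessor still binds.
After: Design→Frontend→Migrate = 11+3+9 = 23 → 23 hours.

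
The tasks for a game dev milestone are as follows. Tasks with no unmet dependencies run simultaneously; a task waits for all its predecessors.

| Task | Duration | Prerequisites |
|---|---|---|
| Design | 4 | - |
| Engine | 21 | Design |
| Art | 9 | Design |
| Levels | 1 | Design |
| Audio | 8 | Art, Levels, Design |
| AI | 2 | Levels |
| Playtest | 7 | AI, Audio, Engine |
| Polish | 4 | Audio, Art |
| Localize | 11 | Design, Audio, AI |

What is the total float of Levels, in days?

The longest chain is Design→Engine→Playtest = 4+21+7 = 32; overall finish 32 days.
Levels finishes as early as 5 and must finish by 13.
So Levels can slip 13 − 5 = 8 days.

8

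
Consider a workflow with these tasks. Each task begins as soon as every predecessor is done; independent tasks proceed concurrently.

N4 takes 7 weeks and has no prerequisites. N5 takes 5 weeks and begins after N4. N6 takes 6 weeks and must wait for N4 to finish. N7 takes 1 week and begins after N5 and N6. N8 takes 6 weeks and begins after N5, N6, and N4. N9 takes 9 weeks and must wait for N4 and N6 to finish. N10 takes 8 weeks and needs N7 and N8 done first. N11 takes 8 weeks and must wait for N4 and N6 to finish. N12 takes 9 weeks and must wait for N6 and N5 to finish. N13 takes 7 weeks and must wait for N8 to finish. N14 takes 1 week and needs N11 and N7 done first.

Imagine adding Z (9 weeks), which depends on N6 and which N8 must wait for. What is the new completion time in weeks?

36

Originally the schedule takes 27 weeks.
With Z inserted, N8 now waits for max(N5, N6, N4, Z).
New critical path: N4→N6→Z→N8→N10 = 7+6+9+6+8 = 36 ⇒ 36 weeks.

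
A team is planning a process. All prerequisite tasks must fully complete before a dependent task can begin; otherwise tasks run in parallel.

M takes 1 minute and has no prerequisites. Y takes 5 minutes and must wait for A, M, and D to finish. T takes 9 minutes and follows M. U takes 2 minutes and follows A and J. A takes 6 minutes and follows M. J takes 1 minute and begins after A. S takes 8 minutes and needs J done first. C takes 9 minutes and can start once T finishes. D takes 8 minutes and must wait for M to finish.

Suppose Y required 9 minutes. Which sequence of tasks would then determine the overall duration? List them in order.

M, T, C

As given, the longest chain is M→T→C = 1+9+9 = 19, so the finish is 19 minutes.
The longest path through Y is only 14 minutes, so Y has float 5.
The critical path is still M→T→C; finish is now 19 minutes.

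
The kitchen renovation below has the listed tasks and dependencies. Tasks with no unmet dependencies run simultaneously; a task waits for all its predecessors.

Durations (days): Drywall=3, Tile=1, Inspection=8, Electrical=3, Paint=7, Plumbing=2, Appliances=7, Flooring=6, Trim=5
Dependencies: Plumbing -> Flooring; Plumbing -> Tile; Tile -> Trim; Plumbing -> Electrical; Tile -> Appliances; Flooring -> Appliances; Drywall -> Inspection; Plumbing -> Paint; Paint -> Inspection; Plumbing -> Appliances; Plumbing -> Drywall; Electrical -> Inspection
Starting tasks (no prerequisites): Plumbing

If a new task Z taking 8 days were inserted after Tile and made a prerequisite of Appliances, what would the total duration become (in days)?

Originally the kitchen renovation takes 17 days.
With Z inserted, Appliances now waits for max(Tile, Plumbing, Flooring, Z).
New critical path: Plumbing→Tile→Z→Appliances = 2+1+8+7 = 18 ⇒ 18 days.

18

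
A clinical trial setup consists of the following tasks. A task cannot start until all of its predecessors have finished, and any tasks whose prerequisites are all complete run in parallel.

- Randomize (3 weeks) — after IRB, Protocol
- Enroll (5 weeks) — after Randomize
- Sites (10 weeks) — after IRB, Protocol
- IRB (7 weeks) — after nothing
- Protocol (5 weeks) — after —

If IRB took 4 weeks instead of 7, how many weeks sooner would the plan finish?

2

As given, the longest chain is IRB→Sites = 7+10 = 17, so the finish is 17 weeks.
IRB lies on that path, so at 4 weeks the path becomes 14 weeks.
New critical path: Protocol→Sites = 5+10 = 15 ⇒ 15 weeks.
Change in finish: 15 − 17 = -2 weeks.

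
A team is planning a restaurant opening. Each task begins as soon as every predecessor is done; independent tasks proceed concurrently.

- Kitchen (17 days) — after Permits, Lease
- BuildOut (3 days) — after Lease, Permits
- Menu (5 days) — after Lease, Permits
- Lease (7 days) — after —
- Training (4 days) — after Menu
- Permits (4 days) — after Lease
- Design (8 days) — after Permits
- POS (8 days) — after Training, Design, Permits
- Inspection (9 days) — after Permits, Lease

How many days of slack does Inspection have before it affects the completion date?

Lease→Permits→Kitchen = 7+4+17 = 28 sets the makespan at 28 days.
The longest chain containing Inspection totals 20 days.
Slack of Inspection = 19 − 11 = 8 days.

8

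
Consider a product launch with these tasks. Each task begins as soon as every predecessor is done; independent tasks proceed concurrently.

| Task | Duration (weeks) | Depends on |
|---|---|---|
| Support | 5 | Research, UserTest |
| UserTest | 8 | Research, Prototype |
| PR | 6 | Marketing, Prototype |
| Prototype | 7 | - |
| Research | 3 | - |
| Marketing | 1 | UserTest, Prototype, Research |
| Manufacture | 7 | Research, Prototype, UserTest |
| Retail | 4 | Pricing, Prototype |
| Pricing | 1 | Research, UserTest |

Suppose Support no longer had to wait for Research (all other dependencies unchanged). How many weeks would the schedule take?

Original critical path: Prototype→UserTest→Manufacture = 7+8+7 = 22 ⇒ 22 weeks.
Dropping Research→Support doesn't change Support's earliest start (15); another predecessor still binds.
The longest chain is now Prototype→UserTest→Manufacture = 7+8+7 = 22, so the schedule takes 22 weeks.

22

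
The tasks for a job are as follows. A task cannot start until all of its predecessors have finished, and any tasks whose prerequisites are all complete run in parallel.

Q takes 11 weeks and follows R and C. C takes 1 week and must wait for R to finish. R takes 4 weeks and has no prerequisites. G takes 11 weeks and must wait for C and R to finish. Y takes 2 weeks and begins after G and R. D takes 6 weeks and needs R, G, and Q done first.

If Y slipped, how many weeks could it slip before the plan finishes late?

The longest chain is R→C→G→D = 4+1+11+6 = 22; overall finish 22 weeks.
The longest chain containing Y totals 18 weeks.
Float = 22 − 18 = 4.

4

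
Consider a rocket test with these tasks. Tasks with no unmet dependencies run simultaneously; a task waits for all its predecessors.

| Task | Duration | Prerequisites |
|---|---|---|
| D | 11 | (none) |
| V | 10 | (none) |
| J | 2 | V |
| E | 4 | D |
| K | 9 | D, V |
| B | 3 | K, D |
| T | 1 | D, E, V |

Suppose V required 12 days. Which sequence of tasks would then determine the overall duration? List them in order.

V, K, B

The binding path is D→K→B = 11+9+3 = 23; finish at 23 days.
V has 1 day of float (longest path through it is 22).
The binding chain switches to V→K→B = 12+9+3 = 24; finish 24 days.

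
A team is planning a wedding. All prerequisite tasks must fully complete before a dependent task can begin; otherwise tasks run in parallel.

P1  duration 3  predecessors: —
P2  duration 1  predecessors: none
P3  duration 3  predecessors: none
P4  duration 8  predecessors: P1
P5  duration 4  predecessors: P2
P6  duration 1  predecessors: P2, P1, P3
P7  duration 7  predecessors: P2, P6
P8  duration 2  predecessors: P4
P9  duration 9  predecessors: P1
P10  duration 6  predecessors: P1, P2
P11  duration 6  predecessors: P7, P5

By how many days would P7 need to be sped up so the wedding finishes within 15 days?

Current finish: 17 days; target: 15.
P7 is on every critical path, so each day cut from P7 cuts the finish by one (this holds down to a finish of 13).
Need 17 − 15 = 2 days off P7 → P7 becomes 5 days, finish becomes 15.

2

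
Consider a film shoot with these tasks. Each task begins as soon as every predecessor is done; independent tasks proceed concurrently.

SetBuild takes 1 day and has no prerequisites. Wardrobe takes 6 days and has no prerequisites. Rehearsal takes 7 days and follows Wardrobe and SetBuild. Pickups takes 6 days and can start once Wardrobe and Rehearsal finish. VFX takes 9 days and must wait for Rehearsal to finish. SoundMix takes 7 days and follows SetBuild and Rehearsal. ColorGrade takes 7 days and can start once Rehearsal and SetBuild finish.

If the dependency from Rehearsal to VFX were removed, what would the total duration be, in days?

20

Original critical path: Wardrobe→Rehearsal→VFX = 6+7+9 = 22 ⇒ 22 days.
Without Rehearsal→VFX, VFX's earliest start moves from 13 to 0.
The longest chain is now Wardrobe→Rehearsal→SoundMix = 6+7+7 = 20, so the film shoot takes 20 days.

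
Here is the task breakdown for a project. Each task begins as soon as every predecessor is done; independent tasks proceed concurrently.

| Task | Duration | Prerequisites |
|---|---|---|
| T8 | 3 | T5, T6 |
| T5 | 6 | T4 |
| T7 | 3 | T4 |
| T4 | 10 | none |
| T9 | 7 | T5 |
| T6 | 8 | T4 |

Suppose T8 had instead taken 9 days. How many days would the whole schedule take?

27

Actual critical path: T4→T5→T9 = 10+6+7 = 23 ⇒ 23 days.
The longest path through T8 is only 21 days, so T8 has float 2.
New critical path: T4→T6→T8 = 10+8+9 = 27 ⇒ 27 days.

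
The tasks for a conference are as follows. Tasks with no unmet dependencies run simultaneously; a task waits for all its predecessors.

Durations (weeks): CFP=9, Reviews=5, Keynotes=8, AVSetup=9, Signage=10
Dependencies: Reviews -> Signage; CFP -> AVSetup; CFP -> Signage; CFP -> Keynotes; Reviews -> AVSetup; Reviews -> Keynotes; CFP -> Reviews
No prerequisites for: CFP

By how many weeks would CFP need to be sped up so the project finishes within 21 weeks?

3

Current finish: 24 weeks; target: 21.
CFP is on every critical path, so each week cut from CFP cuts the finish by one (this holds down to a finish of 16).
Need 24 − 21 = 3 weeks off CFP → CFP becomes 6 weeks, finish becomes 21.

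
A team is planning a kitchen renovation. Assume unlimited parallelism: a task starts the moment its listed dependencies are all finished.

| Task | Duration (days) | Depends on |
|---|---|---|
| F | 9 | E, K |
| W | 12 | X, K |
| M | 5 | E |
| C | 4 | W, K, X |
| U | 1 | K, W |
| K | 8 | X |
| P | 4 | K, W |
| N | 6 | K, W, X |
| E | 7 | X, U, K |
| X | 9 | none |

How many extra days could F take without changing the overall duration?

The longest chain is X→K→W→U→E→F = 9+8+12+1+7+9 = 46; overall finish 46 days.
Longest path through F: 46 days (earliest finish 46, latest finish 46).
Float = 46 − 46 = 0.

0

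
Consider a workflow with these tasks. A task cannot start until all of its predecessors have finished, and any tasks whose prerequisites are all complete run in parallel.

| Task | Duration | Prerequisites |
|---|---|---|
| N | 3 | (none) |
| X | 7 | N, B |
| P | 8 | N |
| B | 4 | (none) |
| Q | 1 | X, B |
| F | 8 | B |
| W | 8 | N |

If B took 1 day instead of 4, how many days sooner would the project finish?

1

The binding path is B→F = 4+8 = 12; finish at 12 days.
B lies on that path, so at 1 day the path becomes 9 days.
The binding chain switches to N→X→Q = 3+7+1 = 11; finish 11 days.
Change in finish: 11 − 12 = -1 days.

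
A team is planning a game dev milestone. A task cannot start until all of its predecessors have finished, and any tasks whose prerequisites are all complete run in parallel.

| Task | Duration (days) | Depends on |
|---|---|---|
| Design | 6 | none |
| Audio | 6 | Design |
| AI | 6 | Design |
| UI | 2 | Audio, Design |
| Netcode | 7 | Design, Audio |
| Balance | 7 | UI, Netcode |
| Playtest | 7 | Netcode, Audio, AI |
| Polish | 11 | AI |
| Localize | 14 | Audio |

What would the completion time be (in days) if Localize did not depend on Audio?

Original critical path: Design→Audio→Netcode→Balance = 6+6+7+7 = 26 ⇒ 26 days.
Without Audio→Localize, Localize's earliest start moves from 12 to 0.
After: Design→Audio→Netcode→Balance = 6+6+7+7 = 26 → 26 days.

26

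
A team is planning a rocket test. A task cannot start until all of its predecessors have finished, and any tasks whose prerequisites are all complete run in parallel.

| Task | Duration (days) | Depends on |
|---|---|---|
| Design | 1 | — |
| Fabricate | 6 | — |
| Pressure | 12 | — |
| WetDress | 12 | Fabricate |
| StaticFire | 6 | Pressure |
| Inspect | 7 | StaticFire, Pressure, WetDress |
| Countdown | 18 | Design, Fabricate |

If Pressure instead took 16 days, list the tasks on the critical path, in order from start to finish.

Pressure, StaticFire, Inspect

Actual critical path: Pressure→StaticFire→Inspect = 12+6+7 = 25 ⇒ 25 days.
Pressure lies on that path, so at 16 days the path becomes 29 days.
The critical path is still Pressure→StaticFire→Inspect; finish is now 29 days.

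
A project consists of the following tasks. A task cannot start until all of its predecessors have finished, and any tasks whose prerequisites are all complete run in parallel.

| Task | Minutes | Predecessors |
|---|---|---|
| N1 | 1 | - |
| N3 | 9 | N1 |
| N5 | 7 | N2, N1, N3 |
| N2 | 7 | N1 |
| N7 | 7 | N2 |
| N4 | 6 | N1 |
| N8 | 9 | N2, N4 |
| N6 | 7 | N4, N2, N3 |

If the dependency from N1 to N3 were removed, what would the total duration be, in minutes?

17

Before: longest chain N1→N2→N8 = 1+7+9 = 17, finish 17.
Without N1→N3, N3's earliest start moves from 1 to 0.
The longest chain is now N1→N2→N8 = 1+7+9 = 17, so the plan takes 17 minutes.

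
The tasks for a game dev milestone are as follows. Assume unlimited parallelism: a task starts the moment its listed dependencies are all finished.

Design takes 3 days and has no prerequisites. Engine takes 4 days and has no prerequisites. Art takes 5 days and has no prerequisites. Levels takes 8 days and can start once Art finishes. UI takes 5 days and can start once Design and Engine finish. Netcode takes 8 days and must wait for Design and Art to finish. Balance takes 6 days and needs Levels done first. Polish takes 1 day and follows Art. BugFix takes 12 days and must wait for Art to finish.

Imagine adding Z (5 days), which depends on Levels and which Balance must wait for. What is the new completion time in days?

24

Originally the schedule takes 19 days.
With Z inserted, Balance now waits for max(Levels, Z).
New critical path: Art→Levels→Z→Balance = 5+8+5+6 = 24 ⇒ 24 days.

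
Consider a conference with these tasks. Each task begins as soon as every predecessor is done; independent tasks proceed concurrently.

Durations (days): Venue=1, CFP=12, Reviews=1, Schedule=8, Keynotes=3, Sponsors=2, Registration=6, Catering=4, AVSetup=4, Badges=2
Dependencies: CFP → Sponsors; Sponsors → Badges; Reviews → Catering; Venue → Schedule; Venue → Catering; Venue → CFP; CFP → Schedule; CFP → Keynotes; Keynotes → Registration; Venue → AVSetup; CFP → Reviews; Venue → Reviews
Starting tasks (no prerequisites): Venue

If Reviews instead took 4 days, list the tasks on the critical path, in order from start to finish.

Venue, CFP, Keynotes, Registration

Critical path before the change: Venue→CFP→Keynotes→Registration = 1+12+3+6 = 22 giving 22 days.
The longest path through Reviews is only 18 days, so Reviews has float 4.
The critical path is still Venue→CFP→Keynotes→Registration; finish is now 22 days.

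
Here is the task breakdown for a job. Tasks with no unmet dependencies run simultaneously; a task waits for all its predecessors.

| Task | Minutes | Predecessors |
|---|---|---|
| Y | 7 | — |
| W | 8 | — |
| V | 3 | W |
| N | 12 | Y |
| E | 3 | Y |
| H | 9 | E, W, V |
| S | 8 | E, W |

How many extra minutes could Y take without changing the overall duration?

1

Critical path: W→V→H = 8+3+9 = 20, so the finish is 20 minutes.
The longest chain containing Y totals 19 minutes.
Slack of Y = 1 − 0 = 1 minute.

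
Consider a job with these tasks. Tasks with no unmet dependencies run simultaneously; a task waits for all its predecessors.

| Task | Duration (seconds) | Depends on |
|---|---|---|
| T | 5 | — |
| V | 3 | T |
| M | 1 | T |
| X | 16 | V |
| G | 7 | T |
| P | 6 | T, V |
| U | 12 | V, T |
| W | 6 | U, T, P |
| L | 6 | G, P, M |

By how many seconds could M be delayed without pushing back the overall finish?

The longest chain is T→V→U→W = 5+3+12+6 = 26; overall finish 26 seconds.
M finishes as early as 6 and must finish by 20.
Float = 26 − 12 = 14.

14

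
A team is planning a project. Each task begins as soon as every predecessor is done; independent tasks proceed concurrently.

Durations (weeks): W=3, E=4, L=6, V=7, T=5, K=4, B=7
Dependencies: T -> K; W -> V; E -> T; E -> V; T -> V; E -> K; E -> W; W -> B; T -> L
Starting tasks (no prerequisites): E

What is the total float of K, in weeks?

3

E→T→V = 4+5+7 = 16 sets the makespan at 16 weeks.
The longest chain containing K totals 13 weeks.
So K can slip 16 − 13 = 3 weeks.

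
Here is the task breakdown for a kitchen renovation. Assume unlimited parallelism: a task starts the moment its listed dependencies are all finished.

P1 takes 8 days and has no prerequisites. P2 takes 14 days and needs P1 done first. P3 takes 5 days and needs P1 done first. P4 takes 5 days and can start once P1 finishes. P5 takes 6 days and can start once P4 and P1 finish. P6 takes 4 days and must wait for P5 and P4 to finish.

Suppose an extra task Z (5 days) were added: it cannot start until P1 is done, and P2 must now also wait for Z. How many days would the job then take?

Originally the job takes 23 days.
With Z inserted, P2 now waits for max(P1, Z).
New critical path: P1→Z→P2 = 8+5+14 = 27 ⇒ 27 days.

27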